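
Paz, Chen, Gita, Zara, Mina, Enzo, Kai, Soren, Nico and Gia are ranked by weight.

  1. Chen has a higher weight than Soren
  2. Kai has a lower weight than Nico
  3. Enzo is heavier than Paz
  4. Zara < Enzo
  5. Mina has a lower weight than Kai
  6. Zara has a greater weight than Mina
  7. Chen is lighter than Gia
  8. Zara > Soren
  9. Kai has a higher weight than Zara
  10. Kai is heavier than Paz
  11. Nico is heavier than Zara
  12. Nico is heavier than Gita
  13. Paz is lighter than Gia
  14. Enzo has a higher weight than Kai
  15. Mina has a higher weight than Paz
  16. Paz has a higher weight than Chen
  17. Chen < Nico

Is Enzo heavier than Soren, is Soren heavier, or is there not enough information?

Enzo

Link the given pairs in sequence: Soren < Chen; Chen < Paz; Paz < Mina; Mina < Zara; Zara < Kai; Kai < Enzo.
Together: Soren < Chen < Paz < Mina < Zara < Kai < Enzo.
So Enzo is heavier.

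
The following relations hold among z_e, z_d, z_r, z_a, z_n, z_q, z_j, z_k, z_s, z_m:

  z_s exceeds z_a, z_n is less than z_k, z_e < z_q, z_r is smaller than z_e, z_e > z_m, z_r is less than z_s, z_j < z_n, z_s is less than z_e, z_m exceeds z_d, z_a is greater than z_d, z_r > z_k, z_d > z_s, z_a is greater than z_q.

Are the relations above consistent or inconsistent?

We have z_a < z_s stated directly, yet also z_s < z_d < z_m < z_e < z_q < z_a by chaining the others — so z_s < z_a. Contradiction.

inconsistent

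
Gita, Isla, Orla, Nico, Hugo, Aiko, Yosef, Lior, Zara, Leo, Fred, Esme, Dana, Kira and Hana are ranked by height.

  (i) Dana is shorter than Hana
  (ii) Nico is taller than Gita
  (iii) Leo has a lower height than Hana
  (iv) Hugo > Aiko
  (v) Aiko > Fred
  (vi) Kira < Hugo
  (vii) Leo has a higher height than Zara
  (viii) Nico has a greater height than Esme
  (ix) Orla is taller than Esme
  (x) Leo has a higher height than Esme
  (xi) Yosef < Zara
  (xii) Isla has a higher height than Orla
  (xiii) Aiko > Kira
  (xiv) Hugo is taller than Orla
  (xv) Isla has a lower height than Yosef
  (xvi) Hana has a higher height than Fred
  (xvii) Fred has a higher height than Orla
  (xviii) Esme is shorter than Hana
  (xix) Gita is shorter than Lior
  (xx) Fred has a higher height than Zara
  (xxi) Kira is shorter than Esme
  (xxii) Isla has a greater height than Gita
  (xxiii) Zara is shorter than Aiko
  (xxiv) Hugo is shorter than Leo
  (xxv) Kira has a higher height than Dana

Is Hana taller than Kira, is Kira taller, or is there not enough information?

Link the given pairs in sequence: Kira < Esme; Esme < Orla; Orla < Isla; Isla < Yosef; Yosef < Zara; Zara < Fred; Fred < Aiko; Aiko < Hugo; Hugo < Leo; Leo < Hana.
Chaining these gives Kira < Esme < Orla < Isla < Yosef < Zara < Fred < Aiko < Hugo < Leo < Hana.
So Hana is taller.

Hana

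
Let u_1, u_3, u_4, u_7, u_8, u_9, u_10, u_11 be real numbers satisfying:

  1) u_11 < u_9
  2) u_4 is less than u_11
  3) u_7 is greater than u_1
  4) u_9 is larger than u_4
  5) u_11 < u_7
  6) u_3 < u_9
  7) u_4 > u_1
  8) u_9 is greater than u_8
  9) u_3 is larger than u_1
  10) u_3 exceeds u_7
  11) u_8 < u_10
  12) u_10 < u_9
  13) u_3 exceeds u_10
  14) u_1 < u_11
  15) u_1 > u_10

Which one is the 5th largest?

Chaining the given pairs: u_8 < u_10 < u_1 < u_4 < u_11 < u_7 < u_3 < u_9.
The 5th largest is u_4.

u_4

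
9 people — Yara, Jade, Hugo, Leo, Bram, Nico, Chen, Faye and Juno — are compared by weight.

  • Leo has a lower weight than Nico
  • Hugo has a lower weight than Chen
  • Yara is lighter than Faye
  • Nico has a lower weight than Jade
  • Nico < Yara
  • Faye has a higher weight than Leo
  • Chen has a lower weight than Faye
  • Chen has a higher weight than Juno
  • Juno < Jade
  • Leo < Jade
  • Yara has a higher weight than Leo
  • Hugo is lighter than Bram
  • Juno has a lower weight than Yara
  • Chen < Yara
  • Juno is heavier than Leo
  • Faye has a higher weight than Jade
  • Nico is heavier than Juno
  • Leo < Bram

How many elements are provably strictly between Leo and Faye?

5

The relations place Leo below Faye. An element lies strictly between them when it is forced above Leo and also forced below Faye.
Above Leo: {Juno, Nico, Bram, Chen, Jade, Yara}. Below Faye: {Hugo, Juno, Nico, Chen, Jade, Yara}.
Intersection: {Juno, Nico, Chen, Jade, Yara} — 5.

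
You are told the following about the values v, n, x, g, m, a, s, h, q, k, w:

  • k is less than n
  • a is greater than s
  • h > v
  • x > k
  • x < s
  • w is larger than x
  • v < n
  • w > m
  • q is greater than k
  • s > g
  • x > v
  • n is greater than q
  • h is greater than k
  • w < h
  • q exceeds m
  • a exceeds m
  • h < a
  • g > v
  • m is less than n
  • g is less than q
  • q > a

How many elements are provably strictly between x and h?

The relations place x below h. An element lies strictly between them when it is forced above x and also forced below h.
Above x: {w, s, a, q, n}. Below h: {k, v, m, w}.
Intersection: {w} — 1.

1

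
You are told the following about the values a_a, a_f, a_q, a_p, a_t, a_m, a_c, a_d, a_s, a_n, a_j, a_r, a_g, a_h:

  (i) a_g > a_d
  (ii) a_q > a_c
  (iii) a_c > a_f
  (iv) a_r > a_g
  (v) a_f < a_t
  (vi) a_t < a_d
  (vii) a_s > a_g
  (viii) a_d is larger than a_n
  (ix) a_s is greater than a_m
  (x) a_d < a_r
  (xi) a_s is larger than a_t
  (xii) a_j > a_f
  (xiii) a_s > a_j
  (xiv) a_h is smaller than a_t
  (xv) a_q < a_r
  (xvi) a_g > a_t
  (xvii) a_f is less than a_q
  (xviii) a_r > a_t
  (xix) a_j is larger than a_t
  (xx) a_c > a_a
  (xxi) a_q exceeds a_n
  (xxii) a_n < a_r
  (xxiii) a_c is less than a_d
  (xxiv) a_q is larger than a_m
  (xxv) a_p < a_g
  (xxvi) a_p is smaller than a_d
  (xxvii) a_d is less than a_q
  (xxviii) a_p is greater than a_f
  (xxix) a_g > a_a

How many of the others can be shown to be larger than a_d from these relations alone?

From a_d the given relations immediately reach a_g, a_q, a_r.
From those, a_s — 4 in total.
No other element is forced above a_d by the given relations, so the count is 4.

4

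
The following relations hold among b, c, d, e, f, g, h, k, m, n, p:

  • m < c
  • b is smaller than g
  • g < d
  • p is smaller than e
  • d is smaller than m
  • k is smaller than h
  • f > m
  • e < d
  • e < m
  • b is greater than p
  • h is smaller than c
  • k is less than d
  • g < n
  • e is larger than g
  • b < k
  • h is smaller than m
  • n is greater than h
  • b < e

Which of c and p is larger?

c

Link the given pairs in sequence: p < b; b < g; g < e; e < m; m < c.
Chaining these gives p < b < g < e < m < c.
So p < c; c is the larger of the two.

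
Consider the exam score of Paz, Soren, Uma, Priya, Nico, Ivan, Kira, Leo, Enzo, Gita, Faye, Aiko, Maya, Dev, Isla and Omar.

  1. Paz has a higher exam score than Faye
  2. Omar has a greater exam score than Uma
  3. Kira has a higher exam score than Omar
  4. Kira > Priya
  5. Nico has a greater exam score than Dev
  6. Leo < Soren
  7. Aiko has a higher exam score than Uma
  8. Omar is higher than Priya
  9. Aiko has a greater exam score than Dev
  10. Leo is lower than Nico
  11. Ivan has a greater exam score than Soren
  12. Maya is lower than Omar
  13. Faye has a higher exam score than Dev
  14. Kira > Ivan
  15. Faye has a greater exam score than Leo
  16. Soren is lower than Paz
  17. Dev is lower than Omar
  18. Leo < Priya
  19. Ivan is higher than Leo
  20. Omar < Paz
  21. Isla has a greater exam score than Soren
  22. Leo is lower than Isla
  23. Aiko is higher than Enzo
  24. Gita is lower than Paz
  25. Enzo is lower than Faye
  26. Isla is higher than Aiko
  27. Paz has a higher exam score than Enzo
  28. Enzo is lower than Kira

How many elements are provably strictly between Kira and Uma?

1

The relations place Uma below Kira. An element lies strictly between them when it is forced above Uma and also forced below Kira.
Above Uma: {Aiko, Omar, Isla, Paz}. Below Kira: {Enzo, Leo, Dev, Soren, Priya, Maya, Omar, Ivan}.
Intersection: {Omar} — 1.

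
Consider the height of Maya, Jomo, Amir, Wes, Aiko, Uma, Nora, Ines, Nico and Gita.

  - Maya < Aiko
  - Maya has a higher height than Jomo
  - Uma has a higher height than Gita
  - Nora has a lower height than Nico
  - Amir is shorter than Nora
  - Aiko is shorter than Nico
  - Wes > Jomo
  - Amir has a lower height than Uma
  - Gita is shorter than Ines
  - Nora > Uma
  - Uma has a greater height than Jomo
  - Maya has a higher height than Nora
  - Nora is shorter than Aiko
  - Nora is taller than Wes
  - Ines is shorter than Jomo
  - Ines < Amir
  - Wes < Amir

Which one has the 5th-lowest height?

The consecutive relations fix a unique order: Gita < Ines < Jomo < Wes < Amir < Uma < Nora < Maya < Aiko < Nico.
Counting 5 from the smallest end gives Amir.

Amir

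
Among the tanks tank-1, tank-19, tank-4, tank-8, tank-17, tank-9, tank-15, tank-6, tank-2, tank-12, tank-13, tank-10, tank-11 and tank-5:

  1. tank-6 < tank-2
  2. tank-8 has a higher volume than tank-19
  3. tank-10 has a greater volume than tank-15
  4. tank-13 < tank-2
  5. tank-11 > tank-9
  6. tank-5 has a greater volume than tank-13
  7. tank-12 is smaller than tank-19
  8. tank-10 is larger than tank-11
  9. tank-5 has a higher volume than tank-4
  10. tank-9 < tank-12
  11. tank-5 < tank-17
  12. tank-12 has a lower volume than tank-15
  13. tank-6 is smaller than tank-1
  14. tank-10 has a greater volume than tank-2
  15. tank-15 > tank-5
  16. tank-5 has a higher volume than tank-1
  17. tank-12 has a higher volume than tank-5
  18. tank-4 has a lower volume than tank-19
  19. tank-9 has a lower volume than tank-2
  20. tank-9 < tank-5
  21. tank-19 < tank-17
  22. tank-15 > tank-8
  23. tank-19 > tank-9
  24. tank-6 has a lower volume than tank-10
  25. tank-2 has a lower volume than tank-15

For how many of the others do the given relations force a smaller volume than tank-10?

12

The elements the relations force below tank-10 are tank-6, tank-4, tank-1, tank-13, tank-9, tank-5, tank-2, tank-12, tank-11, tank-19, tank-8, tank-15 — no chain reaches any other.
That is 12.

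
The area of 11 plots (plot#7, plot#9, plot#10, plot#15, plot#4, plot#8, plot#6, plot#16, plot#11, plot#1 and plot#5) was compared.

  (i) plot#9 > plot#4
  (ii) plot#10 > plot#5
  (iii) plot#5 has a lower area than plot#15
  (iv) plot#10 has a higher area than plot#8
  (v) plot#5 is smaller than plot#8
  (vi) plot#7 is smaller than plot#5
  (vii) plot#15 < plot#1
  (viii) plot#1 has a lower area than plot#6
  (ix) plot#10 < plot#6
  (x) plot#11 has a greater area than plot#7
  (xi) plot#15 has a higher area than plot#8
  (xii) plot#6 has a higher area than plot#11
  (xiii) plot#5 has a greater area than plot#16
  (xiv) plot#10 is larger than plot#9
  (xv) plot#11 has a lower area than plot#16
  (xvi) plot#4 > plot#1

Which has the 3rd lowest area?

plot#16

The consecutive relations fix a unique order: plot#7 < plot#11 < plot#16 < plot#5 < plot#8 < plot#15 < plot#1 < plot#4 < plot#9 < plot#10 < plot#6.
Counting 3 from the smallest end gives plot#16.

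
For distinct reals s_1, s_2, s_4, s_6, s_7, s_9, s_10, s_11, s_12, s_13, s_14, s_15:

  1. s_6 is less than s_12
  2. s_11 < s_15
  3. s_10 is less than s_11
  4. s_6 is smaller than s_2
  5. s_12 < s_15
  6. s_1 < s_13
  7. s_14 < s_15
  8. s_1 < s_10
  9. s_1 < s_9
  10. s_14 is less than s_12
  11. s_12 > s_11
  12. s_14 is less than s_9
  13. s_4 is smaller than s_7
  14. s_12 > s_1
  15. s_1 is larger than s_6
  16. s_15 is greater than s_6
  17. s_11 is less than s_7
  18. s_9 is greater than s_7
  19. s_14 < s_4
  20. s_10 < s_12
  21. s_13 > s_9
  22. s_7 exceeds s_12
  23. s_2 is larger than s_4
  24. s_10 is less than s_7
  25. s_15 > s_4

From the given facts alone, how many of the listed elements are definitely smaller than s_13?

9

From s_13 the given relations immediately reach s_1, s_9.
From those, s_14, s_6, s_7 — 5 in total.
From those, s_10, s_4, s_11, s_12 — 9 in total.
No other element is forced below s_13 by the given relations, so the count is 9.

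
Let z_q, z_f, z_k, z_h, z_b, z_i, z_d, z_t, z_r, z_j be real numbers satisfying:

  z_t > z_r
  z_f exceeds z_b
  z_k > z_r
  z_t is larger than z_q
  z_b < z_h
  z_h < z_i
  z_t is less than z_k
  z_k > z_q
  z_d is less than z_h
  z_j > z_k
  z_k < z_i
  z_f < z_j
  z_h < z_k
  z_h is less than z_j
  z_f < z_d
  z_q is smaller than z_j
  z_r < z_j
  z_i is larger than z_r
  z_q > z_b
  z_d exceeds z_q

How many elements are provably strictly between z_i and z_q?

4

Chaining upward from z_q reaches: z_d, z_h, z_t, z_k, z_j.
Chaining downward from z_i reaches: z_r, z_b, z_f, z_d, z_h, z_t, z_k.
Strictly between z_q and z_i are those in both lists: z_d, z_h, z_t, z_k — 4 elements.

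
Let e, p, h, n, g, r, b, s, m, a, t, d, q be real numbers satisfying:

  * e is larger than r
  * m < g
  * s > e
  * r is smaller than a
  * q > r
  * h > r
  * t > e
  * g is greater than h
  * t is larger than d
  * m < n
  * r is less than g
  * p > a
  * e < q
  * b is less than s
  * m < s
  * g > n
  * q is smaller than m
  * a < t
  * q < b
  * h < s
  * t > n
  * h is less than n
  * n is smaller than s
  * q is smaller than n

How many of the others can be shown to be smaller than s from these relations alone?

7

Directly below s: e, h, m, n, b.
One step further: r, q (7 so far).
No other element is forced below s by the given relations, so the count is 7.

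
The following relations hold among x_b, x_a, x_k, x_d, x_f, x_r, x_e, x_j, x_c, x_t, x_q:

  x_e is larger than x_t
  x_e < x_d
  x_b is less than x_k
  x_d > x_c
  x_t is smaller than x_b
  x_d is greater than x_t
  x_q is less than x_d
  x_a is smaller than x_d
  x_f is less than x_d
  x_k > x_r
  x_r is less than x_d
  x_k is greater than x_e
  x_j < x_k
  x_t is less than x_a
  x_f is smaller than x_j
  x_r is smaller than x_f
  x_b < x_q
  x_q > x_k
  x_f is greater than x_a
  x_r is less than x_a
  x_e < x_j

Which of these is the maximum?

x_d

Chaining downward from x_d: directly below it, x_r, x_c, x_t, x_a, x_f, x_e, x_q; then x_b, x_k; then x_j.
That covers every other element, and nothing is given above x_d, so x_d is the maximum.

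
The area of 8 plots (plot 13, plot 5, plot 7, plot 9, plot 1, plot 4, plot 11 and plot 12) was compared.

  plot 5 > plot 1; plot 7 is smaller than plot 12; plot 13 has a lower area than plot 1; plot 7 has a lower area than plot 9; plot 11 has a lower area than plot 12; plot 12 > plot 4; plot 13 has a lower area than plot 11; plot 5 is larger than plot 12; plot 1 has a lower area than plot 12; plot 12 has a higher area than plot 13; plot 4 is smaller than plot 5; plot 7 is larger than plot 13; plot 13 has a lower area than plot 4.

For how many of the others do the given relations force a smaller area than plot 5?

The elements the relations force below plot 5 are plot 13, plot 11, plot 1, plot 7, plot 4, plot 12 — no chain reaches any other.
That is 6.

6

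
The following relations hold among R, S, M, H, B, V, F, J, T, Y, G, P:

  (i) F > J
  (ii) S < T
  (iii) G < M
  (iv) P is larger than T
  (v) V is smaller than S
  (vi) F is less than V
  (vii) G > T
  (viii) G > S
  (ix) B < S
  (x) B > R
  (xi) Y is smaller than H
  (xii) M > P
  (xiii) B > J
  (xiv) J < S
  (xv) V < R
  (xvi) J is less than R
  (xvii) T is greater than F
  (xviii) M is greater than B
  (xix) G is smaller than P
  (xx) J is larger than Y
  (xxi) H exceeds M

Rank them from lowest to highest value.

The consecutive links are each given: Y < J; J < F; F < V; V < R; R < B; B < S; S < T; T < G; G < P; P < M; M < H.

Y < J < F < V < R < B < S < T < G < P < M < H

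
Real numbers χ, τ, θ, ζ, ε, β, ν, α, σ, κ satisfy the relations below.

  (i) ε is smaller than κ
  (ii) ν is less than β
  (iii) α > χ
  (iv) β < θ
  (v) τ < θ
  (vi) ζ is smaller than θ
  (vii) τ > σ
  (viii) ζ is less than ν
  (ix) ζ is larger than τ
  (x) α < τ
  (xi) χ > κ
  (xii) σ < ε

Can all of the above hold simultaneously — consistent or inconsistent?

The single ordering σ < ε < κ < χ < α < τ < ζ < ν < β < θ satisfies every listed relation, so no contradiction arises.

consistent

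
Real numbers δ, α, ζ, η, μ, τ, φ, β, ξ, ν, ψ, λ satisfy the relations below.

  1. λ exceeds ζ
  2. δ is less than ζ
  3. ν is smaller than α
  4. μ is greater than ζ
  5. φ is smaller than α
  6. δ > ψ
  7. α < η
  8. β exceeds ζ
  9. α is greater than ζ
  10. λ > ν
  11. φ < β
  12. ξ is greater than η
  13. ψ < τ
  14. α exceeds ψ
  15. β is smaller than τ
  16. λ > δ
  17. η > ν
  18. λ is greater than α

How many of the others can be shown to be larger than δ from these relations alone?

The elements the relations force above δ are ζ, α, η, β, λ, μ, ξ, τ — no chain reaches any other.
That is 8.

8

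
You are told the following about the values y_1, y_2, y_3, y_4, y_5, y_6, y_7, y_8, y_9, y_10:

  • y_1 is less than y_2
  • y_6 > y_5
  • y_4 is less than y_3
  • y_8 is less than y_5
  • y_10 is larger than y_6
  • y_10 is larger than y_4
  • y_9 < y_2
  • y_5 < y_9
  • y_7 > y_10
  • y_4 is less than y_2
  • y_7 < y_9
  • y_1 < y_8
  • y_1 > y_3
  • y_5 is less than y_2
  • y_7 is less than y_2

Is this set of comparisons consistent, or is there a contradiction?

Every relation is compatible with y_4 < y_3 < y_1 < y_8 < y_5 < y_6 < y_10 < y_7 < y_9 < y_2; the set is consistent.

consistent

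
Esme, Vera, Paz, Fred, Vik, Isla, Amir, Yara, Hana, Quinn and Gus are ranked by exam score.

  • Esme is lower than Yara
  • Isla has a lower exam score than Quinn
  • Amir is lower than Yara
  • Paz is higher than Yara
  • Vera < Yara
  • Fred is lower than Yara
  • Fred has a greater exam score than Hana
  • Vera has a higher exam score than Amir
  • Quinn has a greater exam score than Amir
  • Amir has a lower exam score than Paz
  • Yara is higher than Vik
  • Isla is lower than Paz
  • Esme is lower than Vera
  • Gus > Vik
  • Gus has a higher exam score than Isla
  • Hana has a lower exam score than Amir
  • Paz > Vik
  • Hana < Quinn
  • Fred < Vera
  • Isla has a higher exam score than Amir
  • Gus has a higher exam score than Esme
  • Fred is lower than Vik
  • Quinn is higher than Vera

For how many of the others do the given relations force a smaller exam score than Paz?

8

From Paz the given relations immediately reach Amir, Isla, Vik, Yara.
From those, Hana, Fred, Esme, Vera — 8 in total.
No other element is forced below Paz by the given relations, so the count is 8.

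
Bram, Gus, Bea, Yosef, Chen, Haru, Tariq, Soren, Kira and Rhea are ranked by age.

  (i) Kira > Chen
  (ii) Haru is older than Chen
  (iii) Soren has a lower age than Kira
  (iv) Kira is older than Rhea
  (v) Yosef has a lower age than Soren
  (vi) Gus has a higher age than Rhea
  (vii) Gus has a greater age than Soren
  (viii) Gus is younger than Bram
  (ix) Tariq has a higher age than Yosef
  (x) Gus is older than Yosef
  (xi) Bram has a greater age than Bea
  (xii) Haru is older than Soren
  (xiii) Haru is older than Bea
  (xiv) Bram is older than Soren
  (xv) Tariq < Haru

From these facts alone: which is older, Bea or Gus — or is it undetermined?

undetermined

Following every chain through Bea: above Bea we get Haru, Bram.
Gus is not reached, and no chain runs the other way from Gus to Bea.
So the given relations leave the order of Bea and Gus undetermined.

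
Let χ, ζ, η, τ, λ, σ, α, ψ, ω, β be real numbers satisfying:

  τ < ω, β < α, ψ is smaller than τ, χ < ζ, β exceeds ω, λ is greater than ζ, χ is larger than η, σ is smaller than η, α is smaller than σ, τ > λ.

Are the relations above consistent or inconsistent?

Chaining the given relations yields τ < ω < β < α < σ < η < χ < ζ < λ, so τ < λ. But one relation states λ < τ. These cannot both hold.

inconsistent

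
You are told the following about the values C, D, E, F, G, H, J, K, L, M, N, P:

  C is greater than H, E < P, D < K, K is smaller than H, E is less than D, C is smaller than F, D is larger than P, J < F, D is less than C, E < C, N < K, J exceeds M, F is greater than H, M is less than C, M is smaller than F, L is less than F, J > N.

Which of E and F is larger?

E < P and P < D give E < D.
With D < K: E < P < D < K.
With K < H: E < P < D < K < H.
Then H < C extends the chain to C.
Then C < F extends the chain to F.
So E < F; F is the larger of the two.

F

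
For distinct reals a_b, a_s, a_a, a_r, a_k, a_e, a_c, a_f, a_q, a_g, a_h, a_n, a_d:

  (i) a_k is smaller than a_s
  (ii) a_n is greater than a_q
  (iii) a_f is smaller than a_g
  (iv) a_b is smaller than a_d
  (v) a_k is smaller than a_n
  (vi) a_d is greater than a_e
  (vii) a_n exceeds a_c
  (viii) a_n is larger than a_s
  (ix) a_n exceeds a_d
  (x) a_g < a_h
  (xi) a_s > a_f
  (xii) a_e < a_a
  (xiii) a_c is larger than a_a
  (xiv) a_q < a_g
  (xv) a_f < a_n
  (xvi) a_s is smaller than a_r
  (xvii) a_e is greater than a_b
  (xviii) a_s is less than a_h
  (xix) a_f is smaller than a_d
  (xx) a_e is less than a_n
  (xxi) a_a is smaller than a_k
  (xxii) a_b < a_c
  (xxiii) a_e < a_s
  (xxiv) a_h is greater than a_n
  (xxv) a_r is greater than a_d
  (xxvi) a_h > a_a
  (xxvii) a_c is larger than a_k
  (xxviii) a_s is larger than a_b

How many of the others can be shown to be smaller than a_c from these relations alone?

Directly below a_c: a_b, a_a, a_k.
One step further: a_e (4 so far).
Nothing else is reachable below a_c; 4 in all.

4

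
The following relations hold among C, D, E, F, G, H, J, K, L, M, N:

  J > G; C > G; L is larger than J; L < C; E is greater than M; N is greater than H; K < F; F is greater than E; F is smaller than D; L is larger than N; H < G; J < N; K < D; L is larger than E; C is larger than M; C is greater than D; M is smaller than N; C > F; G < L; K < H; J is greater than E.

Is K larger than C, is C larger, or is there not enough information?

The relevant relations are K < H; H < G; G < J; J < L; L < C.
Together: K < H < G < J < L < C.
So C is larger.

C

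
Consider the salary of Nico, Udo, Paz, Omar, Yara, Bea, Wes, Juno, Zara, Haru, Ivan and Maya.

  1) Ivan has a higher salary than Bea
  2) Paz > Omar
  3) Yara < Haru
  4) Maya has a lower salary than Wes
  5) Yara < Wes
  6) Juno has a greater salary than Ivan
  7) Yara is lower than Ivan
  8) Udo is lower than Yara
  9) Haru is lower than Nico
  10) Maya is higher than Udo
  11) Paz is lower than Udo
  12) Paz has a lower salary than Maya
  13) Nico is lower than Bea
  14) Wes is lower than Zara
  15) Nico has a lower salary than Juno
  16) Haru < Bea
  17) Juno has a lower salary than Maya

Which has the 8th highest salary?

Chaining the given pairs: Omar < Paz < Udo < Yara < Haru < Nico < Bea < Ivan < Juno < Maya < Wes < Zara.
Counting 8 from the largest end gives Haru.

Haru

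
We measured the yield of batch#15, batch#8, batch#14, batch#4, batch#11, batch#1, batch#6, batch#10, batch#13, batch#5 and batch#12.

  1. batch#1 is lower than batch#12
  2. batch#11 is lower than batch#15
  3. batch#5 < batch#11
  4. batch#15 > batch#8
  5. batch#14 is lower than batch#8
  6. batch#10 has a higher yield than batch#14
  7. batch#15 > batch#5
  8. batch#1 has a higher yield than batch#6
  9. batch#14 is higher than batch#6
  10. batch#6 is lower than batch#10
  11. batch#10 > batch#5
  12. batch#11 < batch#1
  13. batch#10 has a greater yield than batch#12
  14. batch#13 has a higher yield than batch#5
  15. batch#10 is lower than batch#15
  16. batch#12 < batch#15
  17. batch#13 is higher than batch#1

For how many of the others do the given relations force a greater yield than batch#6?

7

Directly above batch#6: batch#1, batch#14, batch#10.
One step further: batch#13, batch#12, batch#8, batch#15 (7 so far).
Nothing else is reachable above batch#6; 7 in all.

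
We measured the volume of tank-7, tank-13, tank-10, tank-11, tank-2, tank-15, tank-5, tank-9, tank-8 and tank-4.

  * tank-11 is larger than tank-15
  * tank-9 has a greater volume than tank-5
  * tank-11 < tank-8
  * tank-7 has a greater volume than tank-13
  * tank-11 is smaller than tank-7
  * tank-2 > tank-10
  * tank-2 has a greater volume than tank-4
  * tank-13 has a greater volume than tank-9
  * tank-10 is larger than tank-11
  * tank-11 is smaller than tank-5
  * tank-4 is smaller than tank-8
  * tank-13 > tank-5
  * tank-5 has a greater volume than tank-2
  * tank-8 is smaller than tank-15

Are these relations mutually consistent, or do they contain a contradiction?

Chaining the given relations yields tank-8 < tank-15 < tank-11, so tank-8 < tank-11. But one relation states tank-11 < tank-8. These cannot both hold.

inconsistent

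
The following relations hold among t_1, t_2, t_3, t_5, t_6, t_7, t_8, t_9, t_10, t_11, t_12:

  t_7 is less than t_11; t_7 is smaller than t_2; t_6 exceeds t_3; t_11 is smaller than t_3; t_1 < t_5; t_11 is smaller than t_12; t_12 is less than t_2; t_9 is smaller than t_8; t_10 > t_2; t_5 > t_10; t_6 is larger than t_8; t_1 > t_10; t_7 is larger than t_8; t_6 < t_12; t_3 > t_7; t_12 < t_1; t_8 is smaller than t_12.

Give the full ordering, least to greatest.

t_9 < t_8 < t_7 < t_11 < t_3 < t_6 < t_12 < t_2 < t_10 < t_1 < t_5

The consecutive links are each given: t_9 < t_8; t_8 < t_7; t_7 < t_11; t_11 < t_3; t_3 < t_6; t_6 < t_12; t_12 < t_2; t_2 < t_10; t_10 < t_1; t_1 < t_5.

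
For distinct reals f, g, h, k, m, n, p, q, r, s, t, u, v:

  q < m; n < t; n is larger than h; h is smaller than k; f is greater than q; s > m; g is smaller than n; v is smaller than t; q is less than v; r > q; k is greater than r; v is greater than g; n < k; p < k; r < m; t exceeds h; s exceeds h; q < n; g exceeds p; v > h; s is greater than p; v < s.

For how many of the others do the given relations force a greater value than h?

5

The elements the relations force above h are v, n, k, s, t — no chain reaches any other.
That is 5.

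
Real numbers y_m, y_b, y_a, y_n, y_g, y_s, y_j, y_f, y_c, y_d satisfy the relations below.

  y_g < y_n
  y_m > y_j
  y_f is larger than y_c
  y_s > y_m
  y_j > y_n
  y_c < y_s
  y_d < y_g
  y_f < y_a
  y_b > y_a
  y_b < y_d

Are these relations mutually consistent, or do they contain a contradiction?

The single ordering y_c < y_f < y_a < y_b < y_d < y_g < y_n < y_j < y_m < y_s satisfies every listed relation, so no contradiction arises.

consistent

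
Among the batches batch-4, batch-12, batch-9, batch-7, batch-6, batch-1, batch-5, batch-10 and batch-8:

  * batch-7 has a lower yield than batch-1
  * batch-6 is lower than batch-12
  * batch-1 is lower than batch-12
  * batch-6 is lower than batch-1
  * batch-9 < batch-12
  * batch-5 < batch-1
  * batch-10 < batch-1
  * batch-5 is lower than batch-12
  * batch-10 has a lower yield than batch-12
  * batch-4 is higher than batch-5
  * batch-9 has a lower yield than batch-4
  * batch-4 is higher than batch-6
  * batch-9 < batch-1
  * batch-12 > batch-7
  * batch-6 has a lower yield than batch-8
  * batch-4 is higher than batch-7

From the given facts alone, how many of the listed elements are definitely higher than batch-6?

Directly above batch-6: batch-1, batch-12, batch-8, batch-4.
Nothing else is reachable above batch-6; 4 in all.

4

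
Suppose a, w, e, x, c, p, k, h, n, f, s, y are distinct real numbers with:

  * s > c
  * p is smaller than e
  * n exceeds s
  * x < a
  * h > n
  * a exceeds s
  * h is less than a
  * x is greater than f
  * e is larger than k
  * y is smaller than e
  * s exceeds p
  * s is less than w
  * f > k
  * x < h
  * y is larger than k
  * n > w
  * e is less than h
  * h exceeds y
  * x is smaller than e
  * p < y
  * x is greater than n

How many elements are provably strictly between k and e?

The relations place k below e. An element lies strictly between them when it is forced above k and also forced below e.
Above k: {y, f, x, h, a}. Below e: {c, p, s, y, w, n, f, x}.
Intersection: {y, f, x} — 3.

3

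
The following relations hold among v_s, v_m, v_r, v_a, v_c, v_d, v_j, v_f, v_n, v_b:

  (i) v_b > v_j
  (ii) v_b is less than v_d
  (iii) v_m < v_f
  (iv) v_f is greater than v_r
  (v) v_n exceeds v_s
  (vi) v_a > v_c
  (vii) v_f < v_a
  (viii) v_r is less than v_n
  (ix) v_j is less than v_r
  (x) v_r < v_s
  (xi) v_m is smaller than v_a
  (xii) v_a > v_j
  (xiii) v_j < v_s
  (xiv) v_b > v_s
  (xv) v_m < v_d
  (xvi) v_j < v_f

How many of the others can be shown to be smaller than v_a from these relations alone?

5

The elements the relations force below v_a are v_j, v_r, v_m, v_c, v_f — no chain reaches any other.
That is 5.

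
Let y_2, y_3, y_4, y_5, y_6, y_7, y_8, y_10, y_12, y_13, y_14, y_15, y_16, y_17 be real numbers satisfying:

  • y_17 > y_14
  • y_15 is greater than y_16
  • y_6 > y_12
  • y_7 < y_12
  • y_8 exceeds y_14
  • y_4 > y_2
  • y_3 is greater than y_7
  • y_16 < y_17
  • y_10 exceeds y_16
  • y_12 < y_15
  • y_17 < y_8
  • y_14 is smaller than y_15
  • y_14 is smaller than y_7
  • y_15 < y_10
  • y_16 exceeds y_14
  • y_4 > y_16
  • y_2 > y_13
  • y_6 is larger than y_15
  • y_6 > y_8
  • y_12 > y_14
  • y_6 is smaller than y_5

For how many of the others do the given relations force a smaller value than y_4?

The elements the relations force below y_4 are y_14, y_16, y_13, y_2 — no chain reaches any other.
That is 4.

4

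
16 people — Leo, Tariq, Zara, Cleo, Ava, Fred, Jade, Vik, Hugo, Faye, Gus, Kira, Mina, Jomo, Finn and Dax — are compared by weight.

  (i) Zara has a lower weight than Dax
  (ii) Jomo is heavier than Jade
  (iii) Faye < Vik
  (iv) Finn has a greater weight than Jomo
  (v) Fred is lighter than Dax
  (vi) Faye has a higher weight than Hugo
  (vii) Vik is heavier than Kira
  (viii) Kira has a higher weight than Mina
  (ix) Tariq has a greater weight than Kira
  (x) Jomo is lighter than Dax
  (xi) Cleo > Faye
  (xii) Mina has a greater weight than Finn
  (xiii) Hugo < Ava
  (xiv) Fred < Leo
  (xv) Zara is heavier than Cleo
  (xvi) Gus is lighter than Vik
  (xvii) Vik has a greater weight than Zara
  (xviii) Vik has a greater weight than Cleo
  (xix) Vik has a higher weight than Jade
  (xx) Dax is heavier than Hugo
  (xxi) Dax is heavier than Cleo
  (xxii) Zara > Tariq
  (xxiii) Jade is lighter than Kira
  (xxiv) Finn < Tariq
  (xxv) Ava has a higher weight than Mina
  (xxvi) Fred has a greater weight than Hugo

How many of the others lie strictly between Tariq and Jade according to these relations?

4

Chaining upward from Jade reaches: Jomo, Finn, Mina, Kira, Zara, Ava, Vik, Dax.
Chaining downward from Tariq reaches: Jomo, Finn, Mina, Kira.
Strictly between Jade and Tariq are those in both lists: Jomo, Finn, Mina, Kira — 4 elements.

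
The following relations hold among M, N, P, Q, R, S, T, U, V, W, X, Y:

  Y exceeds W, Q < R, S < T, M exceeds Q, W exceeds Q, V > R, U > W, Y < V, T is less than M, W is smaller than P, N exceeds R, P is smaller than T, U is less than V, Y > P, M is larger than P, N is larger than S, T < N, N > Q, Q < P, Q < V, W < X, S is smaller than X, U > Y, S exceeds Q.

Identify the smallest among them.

Chaining upward from Q: directly above it, S, W, P, R, M, N, V; then X, Y, U, T.
That covers every other element, and nothing is given below Q, so Q is the smallest.

Q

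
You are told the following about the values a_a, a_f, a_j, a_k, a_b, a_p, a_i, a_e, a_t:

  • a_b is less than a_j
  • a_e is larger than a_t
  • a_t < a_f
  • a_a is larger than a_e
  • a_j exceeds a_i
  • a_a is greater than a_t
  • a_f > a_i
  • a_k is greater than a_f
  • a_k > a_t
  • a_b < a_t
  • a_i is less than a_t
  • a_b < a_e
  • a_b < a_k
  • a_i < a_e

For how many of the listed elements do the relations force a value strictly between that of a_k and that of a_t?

The relations place a_t below a_k. An element lies strictly between them when it is forced above a_t and also forced below a_k.
Above a_t: {a_e, a_f, a_a}. Below a_k: {a_i, a_b, a_f}.
Intersection: {a_f} — 1.

1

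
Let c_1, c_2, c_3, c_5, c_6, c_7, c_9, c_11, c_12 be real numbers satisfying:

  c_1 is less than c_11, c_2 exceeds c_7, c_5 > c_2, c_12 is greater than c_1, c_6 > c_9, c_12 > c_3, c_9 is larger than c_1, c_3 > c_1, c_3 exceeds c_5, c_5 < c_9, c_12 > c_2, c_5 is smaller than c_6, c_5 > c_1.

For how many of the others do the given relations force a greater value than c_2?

Directly above c_2: c_5, c_12.
One step further: c_9, c_3, c_6 (5 so far).
No other element is forced above c_2 by the given relations, so the count is 5.

5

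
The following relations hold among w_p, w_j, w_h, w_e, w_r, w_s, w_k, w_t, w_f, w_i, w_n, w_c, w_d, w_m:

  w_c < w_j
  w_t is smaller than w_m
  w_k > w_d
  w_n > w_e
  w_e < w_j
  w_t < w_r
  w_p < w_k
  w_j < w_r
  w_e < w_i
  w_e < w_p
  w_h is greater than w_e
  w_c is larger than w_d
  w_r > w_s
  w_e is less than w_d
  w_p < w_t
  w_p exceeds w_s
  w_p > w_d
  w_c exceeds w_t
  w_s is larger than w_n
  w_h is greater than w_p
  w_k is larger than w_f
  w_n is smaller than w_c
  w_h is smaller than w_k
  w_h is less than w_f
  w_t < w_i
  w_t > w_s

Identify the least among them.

Chaining upward from w_e: directly above it, w_n, w_d, w_p, w_i, w_h, w_j; then w_s, w_t, w_c, w_f, w_r, w_k; then w_m.
That covers every other element, and nothing is given below w_e, so w_e is the least.

w_e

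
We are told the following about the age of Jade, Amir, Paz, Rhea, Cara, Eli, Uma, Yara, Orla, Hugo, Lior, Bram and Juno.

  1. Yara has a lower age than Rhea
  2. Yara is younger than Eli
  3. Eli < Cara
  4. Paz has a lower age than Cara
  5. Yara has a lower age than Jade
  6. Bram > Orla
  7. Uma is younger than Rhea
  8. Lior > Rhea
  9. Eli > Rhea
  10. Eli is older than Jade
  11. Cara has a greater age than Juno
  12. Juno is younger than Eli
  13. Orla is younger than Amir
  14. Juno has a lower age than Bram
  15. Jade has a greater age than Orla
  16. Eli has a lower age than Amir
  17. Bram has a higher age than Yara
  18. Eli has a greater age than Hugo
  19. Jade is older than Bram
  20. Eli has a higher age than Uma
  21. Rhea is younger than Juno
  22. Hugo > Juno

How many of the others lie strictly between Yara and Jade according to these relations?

3

Chaining upward from Yara reaches: Rhea, Juno, Lior, Bram, Hugo, Eli, Cara, Amir.
Chaining downward from Jade reaches: Uma, Orla, Rhea, Juno, Bram.
Strictly between Yara and Jade are those in both lists: Rhea, Juno, Bram — 3 elements.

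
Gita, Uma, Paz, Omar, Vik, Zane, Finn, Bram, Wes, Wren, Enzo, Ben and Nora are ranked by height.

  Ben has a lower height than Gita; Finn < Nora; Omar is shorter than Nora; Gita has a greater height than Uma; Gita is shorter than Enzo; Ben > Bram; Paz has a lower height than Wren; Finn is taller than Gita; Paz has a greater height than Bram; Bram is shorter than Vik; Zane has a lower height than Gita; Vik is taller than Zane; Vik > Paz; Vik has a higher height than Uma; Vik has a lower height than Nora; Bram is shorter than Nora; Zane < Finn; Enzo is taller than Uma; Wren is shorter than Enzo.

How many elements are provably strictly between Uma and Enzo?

1

Chaining upward from Uma reaches: Gita, Finn, Vik, Nora.
Chaining downward from Enzo reaches: Bram, Ben, Zane, Gita, Paz, Wren.
Strictly between Uma and Enzo are those in both lists: Gita — 1 element.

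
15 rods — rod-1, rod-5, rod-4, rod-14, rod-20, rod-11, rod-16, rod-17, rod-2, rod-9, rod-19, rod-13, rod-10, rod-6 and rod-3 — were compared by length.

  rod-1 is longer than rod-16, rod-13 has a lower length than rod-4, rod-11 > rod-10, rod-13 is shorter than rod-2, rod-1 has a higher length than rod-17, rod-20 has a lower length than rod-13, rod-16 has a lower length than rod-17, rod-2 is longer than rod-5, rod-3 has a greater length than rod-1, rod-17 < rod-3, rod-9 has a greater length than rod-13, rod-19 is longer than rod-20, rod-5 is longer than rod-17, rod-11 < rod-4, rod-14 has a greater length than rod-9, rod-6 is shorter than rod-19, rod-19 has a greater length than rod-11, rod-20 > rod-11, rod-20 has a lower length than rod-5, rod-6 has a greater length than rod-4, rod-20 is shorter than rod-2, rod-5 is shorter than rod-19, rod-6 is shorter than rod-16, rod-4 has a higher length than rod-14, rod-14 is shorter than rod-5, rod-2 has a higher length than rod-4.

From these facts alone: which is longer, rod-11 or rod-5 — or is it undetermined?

rod-11 < rod-20 and rod-20 < rod-13 give rod-11 < rod-13.
Then rod-13 < rod-9 extends the chain to rod-9.
Then rod-9 < rod-14 extends the chain to rod-14.
With rod-14 < rod-4: rod-11 < rod-20 < rod-13 < rod-9 < rod-14 < rod-4.
Then rod-4 < rod-6 extends the chain to rod-6.
Then rod-6 < rod-16 extends the chain to rod-16.
Then rod-16 < rod-17 extends the chain to rod-17.
With rod-17 < rod-5: rod-11 < rod-20 < rod-13 < rod-9 < rod-14 < rod-4 < rod-6 < rod-16 < rod-17 < rod-5.
So rod-5 is longer.

rod-5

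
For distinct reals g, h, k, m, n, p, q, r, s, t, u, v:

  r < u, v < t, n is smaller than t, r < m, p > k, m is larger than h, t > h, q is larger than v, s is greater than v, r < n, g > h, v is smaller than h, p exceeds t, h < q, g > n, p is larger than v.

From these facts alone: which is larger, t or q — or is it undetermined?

Following every chain through q: below q we get v, h.
t is not reached, and no chain runs the other way from t to q.
So the given relations leave the order of q and t undetermined.

undetermined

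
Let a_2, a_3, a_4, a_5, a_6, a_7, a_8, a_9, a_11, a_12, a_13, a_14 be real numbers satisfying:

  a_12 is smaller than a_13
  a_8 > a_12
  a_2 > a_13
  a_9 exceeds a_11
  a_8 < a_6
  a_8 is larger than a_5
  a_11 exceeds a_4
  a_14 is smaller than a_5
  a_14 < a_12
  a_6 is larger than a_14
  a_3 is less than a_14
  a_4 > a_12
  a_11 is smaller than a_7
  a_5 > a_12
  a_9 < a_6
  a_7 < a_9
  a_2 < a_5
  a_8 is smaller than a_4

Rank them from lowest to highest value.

Nothing is placed below a_3, so it is least; from there a_3 < a_14; a_14 < a_12; a_12 < a_13; a_13 < a_2; a_2 < a_5; a_5 < a_8; a_8 < a_4; a_4 < a_11; a_11 < a_7; a_7 < a_9; a_9 < a_6, each given directly.

a_3 < a_14 < a_12 < a_13 < a_2 < a_5 < a_8 < a_4 < a_11 < a_7 < a_9 < a_6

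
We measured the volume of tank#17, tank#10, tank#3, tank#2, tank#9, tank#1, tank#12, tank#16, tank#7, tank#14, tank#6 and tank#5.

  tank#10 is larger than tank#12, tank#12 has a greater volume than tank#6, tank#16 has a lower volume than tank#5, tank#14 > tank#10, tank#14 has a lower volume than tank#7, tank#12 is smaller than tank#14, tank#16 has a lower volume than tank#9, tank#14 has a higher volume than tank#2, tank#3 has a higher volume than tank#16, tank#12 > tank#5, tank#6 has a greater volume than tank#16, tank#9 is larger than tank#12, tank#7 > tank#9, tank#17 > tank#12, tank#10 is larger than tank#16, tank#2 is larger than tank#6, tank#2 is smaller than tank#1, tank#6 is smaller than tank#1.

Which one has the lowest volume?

tank#16

Chaining upward from tank#16: directly above it, tank#5, tank#6, tank#3, tank#10, tank#9; then tank#12, tank#2, tank#14, tank#1, tank#7; then tank#17.
That covers every other element, and nothing is given below tank#16, so tank#16 is the lowest volume.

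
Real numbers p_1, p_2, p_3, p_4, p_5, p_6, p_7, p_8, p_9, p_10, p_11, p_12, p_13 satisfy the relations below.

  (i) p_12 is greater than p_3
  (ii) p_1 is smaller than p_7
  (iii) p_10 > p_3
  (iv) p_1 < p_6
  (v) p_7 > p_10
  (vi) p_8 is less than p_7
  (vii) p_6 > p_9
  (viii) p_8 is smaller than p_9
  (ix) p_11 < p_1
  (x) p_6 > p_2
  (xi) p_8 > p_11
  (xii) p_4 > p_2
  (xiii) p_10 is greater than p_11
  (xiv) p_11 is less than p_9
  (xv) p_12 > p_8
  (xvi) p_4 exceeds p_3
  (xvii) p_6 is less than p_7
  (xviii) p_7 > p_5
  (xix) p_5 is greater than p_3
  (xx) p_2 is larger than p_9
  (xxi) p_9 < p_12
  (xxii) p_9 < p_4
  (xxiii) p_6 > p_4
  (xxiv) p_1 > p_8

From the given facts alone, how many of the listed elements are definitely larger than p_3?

6

Directly above p_3: p_12, p_4, p_10, p_5.
One step further: p_6, p_7 (6 so far).
No other element is forced above p_3 by the given relations, so the count is 6.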